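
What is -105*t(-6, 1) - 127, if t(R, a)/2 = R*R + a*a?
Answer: -7897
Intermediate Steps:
t(R, a) = 2*R² + 2*a² (t(R, a) = 2*(R*R + a*a) = 2*(R² + a²) = 2*R² + 2*a²)
-105*t(-6, 1) - 127 = -105*(2*(-6)² + 2*1²) - 127 = -105*(2*36 + 2*1) - 127 = -105*(72 + 2) - 127 = -105*74 - 127 = -7770 - 127 = -7897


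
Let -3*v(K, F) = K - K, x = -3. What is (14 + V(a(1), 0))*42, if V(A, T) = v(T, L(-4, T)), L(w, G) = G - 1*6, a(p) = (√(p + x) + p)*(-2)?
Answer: 588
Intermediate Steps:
a(p) = -2*p - 2*√(-3 + p) (a(p) = (√(p - 3) + p)*(-2) = (√(-3 + p) + p)*(-2) = (p + √(-3 + p))*(-2) = -2*p - 2*√(-3 + p))
L(w, G) = -6 + G (L(w, G) = G - 6 = -6 + G)
v(K, F) = 0 (v(K, F) = -(K - K)/3 = -⅓*0 = 0)
V(A, T) = 0
(14 + V(a(1), 0))*42 = (14 + 0)*42 = 14*42 = 588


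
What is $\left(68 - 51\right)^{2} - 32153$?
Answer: $-31864$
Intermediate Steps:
$\left(68 - 51\right)^{2} - 32153 = 17^{2} - 32153 = 289 - 32153 = -31864$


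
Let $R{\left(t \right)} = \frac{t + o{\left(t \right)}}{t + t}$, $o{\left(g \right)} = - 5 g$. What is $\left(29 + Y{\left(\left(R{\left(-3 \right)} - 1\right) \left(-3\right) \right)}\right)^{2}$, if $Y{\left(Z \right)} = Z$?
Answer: $1444$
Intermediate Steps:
$R{\left(t \right)} = -2$ ($R{\left(t \right)} = \frac{t - 5 t}{t + t} = \frac{\left(-4\right) t}{2 t} = - 4 t \frac{1}{2 t} = -2$)
$\left(29 + Y{\left(\left(R{\left(-3 \right)} - 1\right) \left(-3\right) \right)}\right)^{2} = \left(29 + \left(-2 - 1\right) \left(-3\right)\right)^{2} = \left(29 - -9\right)^{2} = \left(29 + 9\right)^{2} = 38^{2} = 1444$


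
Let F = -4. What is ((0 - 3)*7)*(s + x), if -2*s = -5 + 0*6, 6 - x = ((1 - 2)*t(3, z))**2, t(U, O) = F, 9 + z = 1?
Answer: 315/2 ≈ 157.50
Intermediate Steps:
z = -8 (z = -9 + 1 = -8)
t(U, O) = -4
x = -10 (x = 6 - ((1 - 2)*(-4))**2 = 6 - (-1*(-4))**2 = 6 - 1*4**2 = 6 - 1*16 = 6 - 16 = -10)
s = 5/2 (s = -(-5 + 0*6)/2 = -(-5 + 0)/2 = -1/2*(-5) = 5/2 ≈ 2.5000)
((0 - 3)*7)*(s + x) = ((0 - 3)*7)*(5/2 - 10) = -3*7*(-15/2) = -21*(-15/2) = 315/2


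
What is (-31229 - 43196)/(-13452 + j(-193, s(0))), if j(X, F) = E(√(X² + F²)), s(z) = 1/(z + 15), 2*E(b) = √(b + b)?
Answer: 74425/(13452 - 2^(¾)*√15*4190513^(¼)/30) ≈ 5.5367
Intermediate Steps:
E(b) = √2*√b/2 (E(b) = √(b + b)/2 = √(2*b)/2 = (√2*√b)/2 = √2*√b/2)
s(z) = 1/(15 + z)
j(X, F) = √2*(F² + X²)^(¼)/2 (j(X, F) = √2*√(√(X² + F²))/2 = √2*√(√(F² + X²))/2 = √2*(F² + X²)^(¼)/2)
(-31229 - 43196)/(-13452 + j(-193, s(0))) = (-31229 - 43196)/(-13452 + √2*((1/(15 + 0))² + (-193)²)^(¼)/2) = -74425/(-13452 + √2*((1/15)² + 37249)^(¼)/2) = -74425/(-13452 + √2*(1/225 + 37249)^(¼)/2) = -74425/(-13452 + √2*(8381026/225)^(¼)/2) = -74425/(-13452 + √2*(√15*8381026^(¼)/15)/2) = -74425/(-13452 + 2^(¾)*√15*4190513^(¼)/30)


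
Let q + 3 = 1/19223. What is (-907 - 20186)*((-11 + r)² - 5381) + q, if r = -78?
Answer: -1029895734728/19223 ≈ -5.3576e+7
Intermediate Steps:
q = -57668/19223 (q = -3 + 1/19223 = -57668/19223 ≈ -2.9999)
(-907 - 20186)*((-11 + r)² - 5381) + q = (-907 - 20186)*((-11 - 78)² - 5381) - 57668/19223 = -21093*((-89)² - 5381) - 57668/19223 = -21093*(7921 - 5381) - 57668/19223 = -21093*2540 - 57668/19223 = -53576220 - 57668/19223 = -1029895734728/19223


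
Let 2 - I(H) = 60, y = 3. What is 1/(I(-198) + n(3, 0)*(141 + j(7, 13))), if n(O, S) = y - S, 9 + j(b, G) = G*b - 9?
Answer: 1/584 ≈ 0.0017123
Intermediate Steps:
j(b, G) = -18 + G*b (j(b, G) = -9 + (G*b - 9) = -9 + (-9 + G*b) = -18 + G*b)
n(O, S) = 3 - S
I(H) = -58 (I(H) = 2 - 1*60 = 2 - 60 = -58)
1/(I(-198) + n(3, 0)*(141 + j(7, 13))) = 1/(-58 + (3 - 1*0)*(141 + (-18 + 13*7))) = 1/(-58 + (3 + 0)*(141 + (-18 + 91))) = 1/(-58 + 3*(141 + 73)) = 1/(-58 + 3*214) = 1/(-58 + 642) = 1/584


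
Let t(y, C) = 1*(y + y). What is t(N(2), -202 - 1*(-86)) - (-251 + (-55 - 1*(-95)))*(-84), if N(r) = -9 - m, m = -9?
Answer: -17724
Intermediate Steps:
N(r) = 0 (N(r) = -9 - 1*(-9) = -9 + 9 = 0)
t(y, C) = 2*y (t(y, C) = 1*(2*y) = 2*y)
t(N(2), -202 - 1*(-86)) - (-251 + (-55 - 1*(-95)))*(-84) = 2*0 - (-251 + (-55 - 1*(-95)))*(-84) = 0 - (-251 + (-55 + 95))*(-84) = 0 - (-251 + 40)*(-84) = 0 - (-211)*(-84) = 0 - 1*17724 = 0 - 17724 = -17724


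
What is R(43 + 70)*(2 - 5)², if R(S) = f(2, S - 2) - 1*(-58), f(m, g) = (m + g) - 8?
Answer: 1467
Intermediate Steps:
f(m, g) = -8 + g + m (f(m, g) = (g + m) - 8 = -8 + g + m)
R(S) = 50 + S (R(S) = (-8 + (S - 2) + 2) - 1*(-58) = (-8 + (-2 + S) + 2) + 58 = (-8 + S) + 58 = 50 + S)
R(43 + 70)*(2 - 5)² = (50 + (43 + 70))*(2 - 5)² = (50 + 113)*(-3)² = 163*9 = 1467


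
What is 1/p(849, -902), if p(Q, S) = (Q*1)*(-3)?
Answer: -1/2547 ≈ -0.00039262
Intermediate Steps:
p(Q, S) = -3*Q (p(Q, S) = Q*(-3) = -3*Q)
1/p(849, -902) = 1/(-3*849) = 1/(-2547) = -1/2547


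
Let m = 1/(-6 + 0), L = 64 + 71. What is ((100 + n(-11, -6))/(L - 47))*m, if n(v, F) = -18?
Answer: -41/264 ≈ -0.15530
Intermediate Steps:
L = 135
m = -⅙ (m = 1/(-6) = -⅙ ≈ -0.16667)
((100 + n(-11, -6))/(L - 47))*m = ((100 - 18)/(135 - 47))*(-⅙) = (82/88)*(-⅙) = (82*(1/88))*(-⅙) = (41/44)*(-⅙) = -41/264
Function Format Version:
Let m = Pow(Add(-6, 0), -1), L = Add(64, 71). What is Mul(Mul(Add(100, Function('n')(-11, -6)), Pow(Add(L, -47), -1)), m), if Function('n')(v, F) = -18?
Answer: Rational(-41, 264) ≈ -0.15530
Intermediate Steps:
L = 135
m = Rational(-1, 6) (m = Pow(-6, -1) = Rational(-1, 6) ≈ -0.16667)
Mul(Mul(Add(100, Function('n')(-11, -6)), Pow(Add(L, -47), -1)), m) = Mul(Mul(Add(100, -18), Pow(Add(135, -47), -1)), Rational(-1, 6)) = Mul(Mul(82, Pow(88, -1)), Rational(-1, 6)) = Mul(Mul(82, Rational(1, 88)), Rational(-1, 6)) = Mul(Rational(41, 44), Rational(-1, 6)) = Rational(-41, 264)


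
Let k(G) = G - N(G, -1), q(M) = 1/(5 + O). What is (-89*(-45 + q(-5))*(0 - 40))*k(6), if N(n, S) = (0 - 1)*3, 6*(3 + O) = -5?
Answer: -9900360/7 ≈ -1.4143e+6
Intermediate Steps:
O = -23/6 (O = -3 + (⅙)*(-5) = -3 - ⅚ = -23/6 ≈ -3.8333)
N(n, S) = -3 (N(n, S) = -1*3 = -3)
q(M) = 6/7 (q(M) = 1/(5 - 23/6) = 1/(7/6) = 6/7)
k(G) = 3 + G (k(G) = G - 1*(-3) = G + 3 = 3 + G)
(-89*(-45 + q(-5))*(0 - 40))*k(6) = (-89*(-45 + 6/7)*(0 - 40))*(3 + 6) = -(-27501)*(-40)/7*9 = -89*12360/7*9 = -1100040/7*9 = -9900360/7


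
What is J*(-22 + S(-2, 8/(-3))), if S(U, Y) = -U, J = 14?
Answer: -280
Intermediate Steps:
J*(-22 + S(-2, 8/(-3))) = 14*(-22 - 1*(-2)) = 14*(-22 + 2) = 14*(-20) = -280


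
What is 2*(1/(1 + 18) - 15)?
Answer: -568/19 ≈ -29.895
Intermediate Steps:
2*(1/(1 + 18) - 15) = 2*(1/19 - 15) = 2*(-284/19) = -568/19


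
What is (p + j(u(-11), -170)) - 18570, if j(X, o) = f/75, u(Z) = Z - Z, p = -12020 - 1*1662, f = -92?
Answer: -2418992/75 ≈ -32253.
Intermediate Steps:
p = -13682 (p = -12020 - 1662 = -13682)
u(Z) = 0
j(X, o) = -92/75
(p + j(u(-11), -170)) - 18570 = (-13682 - 92/75) - 18570 = -1026242/75 - 18570 = -2418992/75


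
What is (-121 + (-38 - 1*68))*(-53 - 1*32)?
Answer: 19295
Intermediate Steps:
(-121 + (-38 - 1*68))*(-53 - 1*32) = (-121 + (-38 - 68))*(-53 - 32) = (-121 - 106)*(-85) = -227*(-85) = 19295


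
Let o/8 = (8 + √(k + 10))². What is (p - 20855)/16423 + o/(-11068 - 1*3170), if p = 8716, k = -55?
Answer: -87665689/116915337 - 64*I*√5/2373 ≈ -0.74982 - 0.060307*I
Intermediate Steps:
o = 8*(8 + 3*I*√5)² (o = 8*(8 + √(-55 + 10))² = 8*(8 + √(-45))² = 8*(8 + 3*I*√5)² ≈ 152.0 + 858.65*I)
(p - 20855)/16423 + o/(-11068 - 1*3170) = (8716 - 20855)/16423 + (152 + 384*I*√5)/(-11068 - 1*3170) = -12139*1/16423 + (152 + 384*I*√5)/(-11068 - 3170) = -12139/16423 + (152 + 384*I*√5)/(-14238) = -12139/16423 + (152 + 384*I*√5)*(-1/14238) = -12139/16423 + (-76/7119 - 64*I*√5/2373) = -87665689/116915337 - 64*I*√5/2373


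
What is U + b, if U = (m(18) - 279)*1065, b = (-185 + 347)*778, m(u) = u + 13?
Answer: -138084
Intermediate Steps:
m(u) = 13 + u
b = 126036 (b = 162*778 = 126036)
U = -264120 (U = ((13 + 18) - 279)*1065 = (31 - 279)*1065 = -248*1065 = -264120)
U + b = -264120 + 126036 = -138084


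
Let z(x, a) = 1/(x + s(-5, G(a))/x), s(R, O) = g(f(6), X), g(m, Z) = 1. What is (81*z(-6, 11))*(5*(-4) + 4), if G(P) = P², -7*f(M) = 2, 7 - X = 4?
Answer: 7776/37 ≈ 210.16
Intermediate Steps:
X = 3 (X = 7 - 1*4 = 7 - 4 = 3)
f(M) = -2/7 (f(M) = -⅐*2 = -2/7)
s(R, O) = 1
z(x, a) = 1/(x + 1/x)
(81*z(-6, 11))*(5*(-4) + 4) = (81*(-6/(1 + (-6)²)))*(5*(-4) + 4) = (81*(-6/(1 + 36)))*(-20 + 4) = (81*(-6/37))*(-16) = -486/37*(-16) = 7776/37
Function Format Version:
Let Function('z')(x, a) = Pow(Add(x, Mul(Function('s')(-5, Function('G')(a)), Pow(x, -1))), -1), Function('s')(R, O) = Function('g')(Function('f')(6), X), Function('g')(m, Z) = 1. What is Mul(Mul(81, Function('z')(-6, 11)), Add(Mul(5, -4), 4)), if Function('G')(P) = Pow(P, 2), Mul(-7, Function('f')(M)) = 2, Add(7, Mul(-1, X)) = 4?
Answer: Rational(7776, 37) ≈ 210.16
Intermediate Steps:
X = 3 (X = Add(7, Mul(-1, 4)) = Add(7, -4) = 3)
Function('f')(M) = Rational(-2, 7) (Function('f')(M) = Mul(Rational(-1, 7), 2) = Rational(-2, 7))
Function('s')(R, O) = 1
Function('z')(x, a) = Pow(Add(x, Pow(x, -1)), -1) (Function('z')(x, a) = Pow(Add(x, Mul(1, Pow(x, -1))), -1) = Pow(Add(x, Pow(x, -1)), -1))
Mul(Mul(81, Function('z')(-6, 11)), Add(Mul(5, -4), 4)) = Mul(Mul(81, Mul(-6, Pow(Add(1, Pow(-6, 2)), -1))), Add(Mul(5, -4), 4)) = Mul(Mul(81, Mul(-6, Pow(Add(1, 36), -1))), Add(-20, 4)) = Mul(Mul(81, Mul(-6, Pow(37, -1))), -16) = Mul(Mul(81, Mul(-6, Rational(1, 37))), -16) = Mul(Mul(81, Rational(-6, 37)), -16) = Mul(Rational(-486, 37), -16) = Rational(7776, 37)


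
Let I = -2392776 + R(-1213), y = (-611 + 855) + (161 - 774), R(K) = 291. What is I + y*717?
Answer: -2657058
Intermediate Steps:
y = -369 (y = 244 - 613 = -369)
I = -2392485 (I = -2392776 + 291 = -2392485)
I + y*717 = -2392485 - 369*717 = -2392485 - 264573 = -2657058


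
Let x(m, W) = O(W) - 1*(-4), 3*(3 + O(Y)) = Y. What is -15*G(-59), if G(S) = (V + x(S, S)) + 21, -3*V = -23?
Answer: -150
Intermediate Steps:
O(Y) = -3 + Y/3
V = 23/3 (V = -⅓*(-23) = 23/3 ≈ 7.6667)
x(m, W) = 1 + W/3 (x(m, W) = (-3 + W/3) - 1*(-4) = (-3 + W/3) + 4 = 1 + W/3)
G(S) = 89/3 + S/3 (G(S) = (23/3 + (1 + S/3)) + 21 = (26/3 + S/3) + 21 = 89/3 + S/3)
-15*G(-59) = -15*(89/3 + (⅓)*(-59)) = -15*(89/3 - 59/3) = -15*10 = -150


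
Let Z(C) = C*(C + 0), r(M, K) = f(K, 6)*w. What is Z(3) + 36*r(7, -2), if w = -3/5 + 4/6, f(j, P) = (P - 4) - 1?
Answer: 57/5 ≈ 11.400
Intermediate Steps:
f(j, P) = -5 + P (f(j, P) = (-4 + P) - 1 = -5 + P)
w = 1/15 (w = -3*⅕ + 4*(⅙) = -⅗ + ⅔ = 1/15 ≈ 0.066667)
r(M, K) = 1/15 (r(M, K) = (-5 + 6)*(1/15) = 1*(1/15) = 1/15)
Z(C) = C² (Z(C) = C*C = C²)
Z(3) + 36*r(7, -2) = 3² + 36*(1/15) = 9 + 12/5 = 57/5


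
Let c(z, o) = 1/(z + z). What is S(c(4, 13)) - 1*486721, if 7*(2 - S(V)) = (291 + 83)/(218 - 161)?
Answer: -194201255/399 ≈ -4.8672e+5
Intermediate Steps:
c(z, o) = 1/(2*z)
S(V) = 424/399 (S(V) = 2 - (291 + 83)/(7*(218 - 161)) = 2 - 374/(7*57) = 2 - ⅐*374/57 = 2 - 374/399 = 424/399)
S(c(4, 13)) - 1*486721 = 424/399 - 1*486721 = 424/399 - 486721 = -194201255/399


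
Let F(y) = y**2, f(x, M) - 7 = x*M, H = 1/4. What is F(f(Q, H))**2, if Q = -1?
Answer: 531441/256 ≈ 2075.9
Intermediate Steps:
H = 1/4 ≈ 0.25000
f(x, M) = 7 + M*x (f(x, M) = 7 + x*M = 7 + M*x)
F(f(Q, H))**2 = ((7 + (1/4)*(-1))**2)**2 = ((7 - 1/4)**2)**2 = ((27/4)**2)**2 = (729/16)**2 = 531441/256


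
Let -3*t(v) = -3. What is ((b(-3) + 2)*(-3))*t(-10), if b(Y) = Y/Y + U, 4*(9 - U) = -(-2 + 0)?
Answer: -69/2 ≈ -34.500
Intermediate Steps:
U = 17/2 (U = 9 - (-1)*(-2 + 0)/4 = 9 - (-1)*(-2)/4 = 9 - 1/4*2 = 9 - 1/2 = 17/2 ≈ 8.5000)
t(v) = 1 (t(v) = -1/3*(-3) = 1)
b(Y) = 19/2 (b(Y) = Y/Y + 17/2 = 1 + 17/2 = 19/2)
((b(-3) + 2)*(-3))*t(-10) = ((19/2 + 2)*(-3))*1 = ((23/2)*(-3))*1 = -69/2*1 = -69/2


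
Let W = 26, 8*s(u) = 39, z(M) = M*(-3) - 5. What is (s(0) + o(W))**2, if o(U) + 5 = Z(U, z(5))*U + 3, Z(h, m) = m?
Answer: 17114769/64 ≈ 2.6742e+5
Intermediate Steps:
z(M) = -5 - 3*M (z(M) = -3*M - 5 = -5 - 3*M)
s(u) = 39/8 (s(u) = (1/8)*39 = 39/8)
o(U) = -2 - 20*U (o(U) = -5 + ((-5 - 3*5)*U + 3) = -5 + ((-5 - 15)*U + 3) = -5 + (-20*U + 3) = -5 + (3 - 20*U) = -2 - 20*U)
(s(0) + o(W))**2 = (39/8 + (-2 - 20*26))**2 = (39/8 + (-2 - 520))**2 = (39/8 - 522)**2 = (-4137/8)**2 = 17114769/64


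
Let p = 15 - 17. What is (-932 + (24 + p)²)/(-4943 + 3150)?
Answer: 448/1793 ≈ 0.24986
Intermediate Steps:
p = -2
(-932 + (24 + p)²)/(-4943 + 3150) = (-932 + (24 - 2)²)/(-4943 + 3150) = (-932 + 22²)/(-1793) = (-932 + 484)*(-1/1793) = -448*(-1/1793) = 448/1793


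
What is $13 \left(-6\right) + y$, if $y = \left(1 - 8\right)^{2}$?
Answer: $-29$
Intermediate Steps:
$y = 49$ ($y = \left(-7\right)^{2} = 49$)
$13 \left(-6\right) + y = 13 \left(-6\right) + 49 = -78 + 49 = -29$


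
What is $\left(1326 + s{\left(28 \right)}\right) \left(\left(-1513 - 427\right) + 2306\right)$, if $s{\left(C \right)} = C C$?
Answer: $772260$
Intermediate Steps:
$s{\left(C \right)} = C^{2}$
$\left(1326 + s{\left(28 \right)}\right) \left(\left(-1513 - 427\right) + 2306\right) = \left(1326 + 28^{2}\right) \left(\left(-1513 - 427\right) + 2306\right) = \left(1326 + 784\right) \left(-1940 + 2306\right) = 2110 \cdot 366 = 772260$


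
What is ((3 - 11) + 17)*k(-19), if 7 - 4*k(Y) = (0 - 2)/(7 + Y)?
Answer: 123/8 ≈ 15.375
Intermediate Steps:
k(Y) = 7/4 + 1/(2*(7 + Y)) (k(Y) = 7/4 - (0 - 2)/(4*(7 + Y)) = 7/4 - (-1)/(2*(7 + Y)) = 7/4 + 1/(2*(7 + Y)))
((3 - 11) + 17)*k(-19) = ((3 - 11) + 17)*((51 + 7*(-19))/(4*(7 - 19))) = (-8 + 17)*((1/4)*(51 - 133)/(-12)) = 9*((1/4)*(-1/12)*(-82)) = 9*(41/24) = 123/8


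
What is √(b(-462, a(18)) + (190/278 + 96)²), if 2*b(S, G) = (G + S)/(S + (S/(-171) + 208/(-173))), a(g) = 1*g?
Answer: √931104771739819857802/315599222 ≈ 96.686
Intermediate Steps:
a(g) = g
b(S, G) = (G + S)/(2*(-208/173 + 170*S/171)) (b(S, G) = ((G + S)/(S + (S/(-171) + 208/(-173))))/2 = ((G + S)/(S + (S*(-1/171) + 208*(-1/173))))/2 = ((G + S)/(S + (-S/171 - 208/173)))/2 = ((G + S)/(S + (-208/173 - S/171)))/2 = ((G + S)/(-208/173 + 170*S/171))/2 = (G + S)/(2*(-208/173 + 170*S/171)))
√(b(-462, a(18)) + (190/278 + 96)²) = √(29583*(18 - 462)/(4*(-17784 + 14705*(-462))) + (190/278 + 96)²) = √((29583/4)*(-444)/(-17784 - 6793710) + (190*(1/278) + 96)²) = √((29583/4)*(-444)/(-6811494) + (95/139 + 96)²) = √((29583/4)*(-1/6811494)*(-444) + (13439/139)²) = √(1094571/2270498 + 180606721/19321) = √(410088347023349/43868291858) = √931104771739819857802/315599222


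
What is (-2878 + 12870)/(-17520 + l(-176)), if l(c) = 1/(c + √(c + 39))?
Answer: -5446638560512/9550153962241 + 9992*I*√137/9550153962241 ≈ -0.57032 + 1.2246e-8*I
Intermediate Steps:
l(c) = 1/(c + √(39 + c))
(-2878 + 12870)/(-17520 + l(-176)) = (-2878 + 12870)/(-17520 + 1/(-176 + √(39 - 176))) = 9992/(-17520 + 1/(-176 + √(-137))) = 9992/(-17520 + 1/(-176 + I*√137))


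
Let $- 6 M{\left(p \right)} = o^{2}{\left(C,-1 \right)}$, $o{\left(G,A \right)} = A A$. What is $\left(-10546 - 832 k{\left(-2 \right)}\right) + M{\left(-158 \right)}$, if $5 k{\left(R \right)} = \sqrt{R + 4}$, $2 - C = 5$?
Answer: $- \frac{63277}{6} - \frac{832 \sqrt{2}}{5} \approx -10782.0$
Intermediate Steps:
$C = -3$ ($C = 2 - 5 = -3$)
$o{\left(G,A \right)} = A^{2}$
$M{\left(p \right)} = - \frac{1}{6}$ ($M{\left(p \right)} = - \frac{\left(\left(-1\right)^{2}\right)^{2}}{6} = - \frac{1^{2}}{6} = \left(- \frac{1}{6}\right) 1 = - \frac{1}{6}$)
$k{\left(R \right)} = \frac{\sqrt{4 + R}}{5}$ ($k{\left(R \right)} = \frac{\sqrt{R + 4}}{5} = \frac{\sqrt{4 + R}}{5}$)
$\left(-10546 - 832 k{\left(-2 \right)}\right) + M{\left(-158 \right)} = \left(-10546 - 832 \frac{\sqrt{4 - 2}}{5}\right) - \frac{1}{6} = \left(-10546 - 832 \frac{\sqrt{2}}{5}\right) - \frac{1}{6} = \left(-10546 - \frac{832 \sqrt{2}}{5}\right) - \frac{1}{6} = - \frac{63277}{6} - \frac{832 \sqrt{2}}{5}$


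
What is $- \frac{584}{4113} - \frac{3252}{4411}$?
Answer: $- \frac{15951500}{18142443} \approx -0.87924$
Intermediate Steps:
$- \frac{584}{4113} - \frac{3252}{4411} = - \frac{15951500}{18142443}$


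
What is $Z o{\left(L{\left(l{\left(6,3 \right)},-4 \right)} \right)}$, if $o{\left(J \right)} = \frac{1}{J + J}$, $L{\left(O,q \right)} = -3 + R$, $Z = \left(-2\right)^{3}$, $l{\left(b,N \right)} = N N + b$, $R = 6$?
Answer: $- \frac{4}{3} \approx -1.3333$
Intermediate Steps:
$l{\left(b,N \right)} = b + N^{2}$ ($l{\left(b,N \right)} = N^{2} + b = b + N^{2}$)
$Z = -8$
$L{\left(O,q \right)} = 3$ ($L{\left(O,q \right)} = -3 + 6 = 3$)
$o{\left(J \right)} = \frac{1}{2 J}$
$Z o{\left(L{\left(l{\left(6,3 \right)},-4 \right)} \right)} = - 8 \frac{1}{2 \cdot 3} = - 8 \cdot \frac{1}{2} \cdot \frac{1}{3} = \left(-8\right) \frac{1}{6} = - \frac{4}{3}$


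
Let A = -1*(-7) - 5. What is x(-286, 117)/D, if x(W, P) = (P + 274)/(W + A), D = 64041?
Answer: -391/18187644 ≈ -2.1498e-5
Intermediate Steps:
A = 2 (A = 7 - 5 = 2)
x(W, P) = (274 + P)/(2 + W) (x(W, P) = (P + 274)/(W + 2) = (274 + P)/(2 + W))
x(-286, 117)/D = ((274 + 117)/(2 - 286))/64041 = (391/(-284))*(1/64041) = -1/284*391*(1/64041) = -391/284*1/64041 = -391/18187644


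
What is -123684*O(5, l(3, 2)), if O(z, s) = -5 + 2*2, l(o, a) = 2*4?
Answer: 123684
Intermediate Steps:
l(o, a) = 8
O(z, s) = -1 (O(z, s) = -5 + 4 = -1)
-123684*O(5, l(3, 2)) = -123684*(-1) = 123684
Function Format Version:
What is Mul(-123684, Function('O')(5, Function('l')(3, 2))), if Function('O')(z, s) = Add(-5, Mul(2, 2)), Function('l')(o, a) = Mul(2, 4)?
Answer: 123684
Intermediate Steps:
Function('l')(o, a) = 8
Function('O')(z, s) = -1 (Function('O')(z, s) = Add(-5, 4) = -1)
Mul(-123684, Function('O')(5, Function('l')(3, 2))) = Mul(-123684, -1) = 123684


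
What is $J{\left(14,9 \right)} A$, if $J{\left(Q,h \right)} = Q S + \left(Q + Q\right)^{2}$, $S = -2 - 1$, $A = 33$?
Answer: $24486$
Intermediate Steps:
$S = -3$
$J{\left(Q,h \right)} = - 3 Q + 4 Q^{2}$ ($J{\left(Q,h \right)} = Q \left(-3\right) + \left(Q + Q\right)^{2} = - 3 Q + \left(2 Q\right)^{2} = - 3 Q + 4 Q^{2}$)
$J{\left(14,9 \right)} A = 14 \left(-3 + 4 \cdot 14\right) 33 = 14 \left(-3 + 56\right) 33 = 14 \cdot 53 \cdot 33 = 742 \cdot 33 = 24486$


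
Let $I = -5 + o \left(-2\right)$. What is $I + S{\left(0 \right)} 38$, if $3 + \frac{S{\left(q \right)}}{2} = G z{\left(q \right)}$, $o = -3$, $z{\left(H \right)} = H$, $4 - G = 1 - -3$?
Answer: $-227$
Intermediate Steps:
$G = 0$ ($G = 4 - \left(1 - -3\right) = 4 - \left(1 + 3\right) = 4 - 4 = 0$)
$I = 1$ ($I = -5 - -6 = -5 + 6 = 1$)
$S{\left(q \right)} = -6$ ($S{\left(q \right)} = -6 + 2 \cdot 0 q = -6 + 2 \cdot 0 = -6 + 0 = -6$)
$I + S{\left(0 \right)} 38 = 1 - 228 = -227$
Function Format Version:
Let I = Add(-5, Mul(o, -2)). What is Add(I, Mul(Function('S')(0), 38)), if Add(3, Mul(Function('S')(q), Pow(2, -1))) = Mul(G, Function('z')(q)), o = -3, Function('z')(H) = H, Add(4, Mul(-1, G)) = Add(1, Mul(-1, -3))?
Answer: -227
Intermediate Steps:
G = 0 (G = Add(4, Mul(-1, Add(1, Mul(-1, -3)))) = Add(4, Mul(-1, Add(1, 3))) = Add(4, Mul(-1, 4)) = Add(4, -4) = 0)
I = 1 (I = Add(-5, Mul(-3, -2)) = Add(-5, 6) = 1)
Function('S')(q) = -6 (Function('S')(q) = Add(-6, Mul(2, Mul(0, q))) = Add(-6, Mul(2, 0)) = Add(-6, 0) = -6)
Add(I, Mul(Function('S')(0), 38)) = Add(1, Mul(-6, 38)) = Add(1, -228) = -227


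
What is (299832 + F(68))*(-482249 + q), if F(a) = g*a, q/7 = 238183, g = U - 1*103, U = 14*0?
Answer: 347010550496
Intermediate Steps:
U = 0
g = -103 (g = 0 - 1*103 = 0 - 103 = -103)
q = 1667281 (q = 7*238183 = 1667281)
F(a) = -103*a
(299832 + F(68))*(-482249 + q) = (299832 - 103*68)*(-482249 + 1667281) = (299832 - 7004)*1185032 = 292828*1185032 = 347010550496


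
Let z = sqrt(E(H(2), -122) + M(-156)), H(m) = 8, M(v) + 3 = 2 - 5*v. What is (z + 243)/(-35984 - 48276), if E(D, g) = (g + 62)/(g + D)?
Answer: -243/84260 - sqrt(281409)/1600940 ≈ -0.0032153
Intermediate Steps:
M(v) = -1 - 5*v (M(v) = -3 + (2 - 5*v) = -1 - 5*v)
E(D, g) = (62 + g)/(D + g)
z = sqrt(281409)/19 (z = sqrt((62 - 122)/(8 - 122) + (-1 - 5*(-156))) = sqrt(-60/(-114) + (-1 + 780)) = sqrt(-1/114*(-60) + 779) = sqrt(10/19 + 779) = sqrt(14811/19) = sqrt(281409)/19 ≈ 27.920)
(z + 243)/(-35984 - 48276) = (sqrt(281409)/19 + 243)/(-35984 - 48276) = (243 + sqrt(281409)/19)/(-84260) = (243 + sqrt(281409)/19)*(-1/84260) = -243/84260 - sqrt(281409)/1600940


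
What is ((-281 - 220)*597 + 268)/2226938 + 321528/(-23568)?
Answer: -7531934616/546713279 ≈ -13.777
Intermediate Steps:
((-281 - 220)*597 + 268)/2226938 + 321528/(-23568) = (-501*597 + 268)*(1/2226938) + 321528*(-1/23568) = (-299097 + 268)*(1/2226938) - 13397/982 = -298829*1/2226938 - 13397/982 = -298829/2226938 - 13397/982 = -7531934616/546713279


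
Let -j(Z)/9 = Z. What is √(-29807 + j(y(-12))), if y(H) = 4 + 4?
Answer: I*√29879 ≈ 172.86*I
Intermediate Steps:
y(H) = 8
j(Z) = -9*Z
√(-29807 + j(y(-12))) = √(-29807 - 9*8) = √(-29807 - 72) = √(-29879) = I*√29879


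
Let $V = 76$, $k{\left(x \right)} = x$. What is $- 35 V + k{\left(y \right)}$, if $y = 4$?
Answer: $-2656$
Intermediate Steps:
$- 35 V + k{\left(y \right)} = \left(-35\right) 76 + 4 = -2660 + 4 = -2656$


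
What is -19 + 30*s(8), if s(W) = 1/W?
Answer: -61/4 ≈ -15.250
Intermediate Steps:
-19 + 30*s(8) = -19 + 30/8 = -19 + 30*(⅛) = -19 + 15/4 = -61/4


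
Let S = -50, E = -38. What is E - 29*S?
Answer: 1412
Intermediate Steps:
E - 29*S = -38 - 29*(-50) = -38 + 1450 = 1412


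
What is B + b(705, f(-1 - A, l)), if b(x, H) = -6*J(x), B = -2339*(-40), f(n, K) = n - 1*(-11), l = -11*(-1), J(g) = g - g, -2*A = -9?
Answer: 93560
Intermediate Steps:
A = 9/2 (A = -½*(-9) = 9/2 ≈ 4.5000)
J(g) = 0
l = 11
f(n, K) = 11 + n (f(n, K) = n + 11 = 11 + n)
B = 93560
b(x, H) = 0 (b(x, H) = -6*0 = 0)
B + b(705, f(-1 - A, l)) = 93560 + 0 = 93560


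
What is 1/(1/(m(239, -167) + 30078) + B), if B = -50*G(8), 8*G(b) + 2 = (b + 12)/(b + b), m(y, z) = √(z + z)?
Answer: 542815700784/2544466644353 + 128*I*√334/2544466644353 ≈ 0.21333 + 9.1936e-10*I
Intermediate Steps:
m(y, z) = √2*√z (m(y, z) = √(2*z) = √2*√z)
G(b) = -¼ + (12 + b)/(16*b) (G(b) = -¼ + ((b + 12)/(b + b))/8 = -¼ + ((12 + b)/((2*b)))/8 = -¼ + ((12 + b)*(1/(2*b)))/8 = -¼ + ((12 + b)/(2*b))/8 = -¼ + (12 + b)/(16*b))
B = 75/16 (B = -75*(4 - 1*8)/(8*8) = -75*(4 - 8)/(8*8) = -75*(-4)/(8*8) = -50*(-3/32) = 75/16 ≈ 4.6875)
1/(1/(m(239, -167) + 30078) + B) = 1/(1/(√2*√(-167) + 30078) + 75/16) = 1/(1/(√2*(I*√167) + 30078) + 75/16) = 1/(1/(I*√334 + 30078) + 75/16) = 1/(1/(30078 + I*√334) + 75/16) = 1/(75/16 + 1/(30078 + I*√334))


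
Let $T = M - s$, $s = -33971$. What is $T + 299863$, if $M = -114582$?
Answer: $219252$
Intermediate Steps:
$T = -80611$ ($T = -114582 - -33971 = -114582 + 33971 = -80611$)
$T + 299863 = -80611 + 299863 = 219252$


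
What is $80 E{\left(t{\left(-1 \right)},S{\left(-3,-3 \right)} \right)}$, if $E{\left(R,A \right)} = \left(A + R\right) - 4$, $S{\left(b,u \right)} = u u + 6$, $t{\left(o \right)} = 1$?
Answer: $960$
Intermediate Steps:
$S{\left(b,u \right)} = 6 + u^{2}$ ($S{\left(b,u \right)} = u^{2} + 6 = 6 + u^{2}$)
$E{\left(R,A \right)} = -4 + A + R$
$80 E{\left(t{\left(-1 \right)},S{\left(-3,-3 \right)} \right)} = 80 \left(-4 + \left(6 + \left(-3\right)^{2}\right) + 1\right) = 80 \left(-4 + \left(6 + 9\right) + 1\right) = 80 \left(-4 + 15 + 1\right) = 80 \cdot 12 = 960$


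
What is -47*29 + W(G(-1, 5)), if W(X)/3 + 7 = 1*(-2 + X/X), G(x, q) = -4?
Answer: -1387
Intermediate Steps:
W(X) = -24 (W(X) = -21 + 3*(1*(-2 + X/X)) = -21 + 3*(1*(-2 + 1)) = -21 + 3*(1*(-1)) = -21 + 3*(-1) = -21 - 3 = -24)
-47*29 + W(G(-1, 5)) = -47*29 - 24 = -1363 - 24 = -1387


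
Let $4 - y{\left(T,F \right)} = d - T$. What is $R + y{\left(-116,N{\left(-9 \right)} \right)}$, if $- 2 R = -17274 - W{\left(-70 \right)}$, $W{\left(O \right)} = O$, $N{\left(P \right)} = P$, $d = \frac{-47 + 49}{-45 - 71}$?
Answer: $\frac{492421}{58} \approx 8490.0$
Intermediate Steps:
$d = - \frac{1}{58}$ ($d = \frac{2}{-116} = 2 \left(- \frac{1}{116}\right) = - \frac{1}{58} \approx -0.017241$)
$y{\left(T,F \right)} = \frac{233}{58} + T$ ($y{\left(T,F \right)} = 4 - \left(- \frac{1}{58} - T\right) = 4 + \left(\frac{1}{58} + T\right) = \frac{233}{58} + T$)
$R = 8602$ ($R = - \frac{-17274 - -70}{2} = - \frac{-17274 + 70}{2} = \left(- \frac{1}{2}\right) \left(-17204\right) = 8602$)
$R + y{\left(-116,N{\left(-9 \right)} \right)} = 8602 + \left(\frac{233}{58} - 116\right) = 8602 - \frac{6495}{58} = \frac{492421}{58}$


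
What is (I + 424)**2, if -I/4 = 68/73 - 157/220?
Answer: 2886128697321/16120225 ≈ 1.7904e+5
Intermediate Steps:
I = -3499/4015 (I = -4*(68/73 - 157/220) = -4*3499/16060 = -3499/4015 ≈ -0.87148)
(I + 424)**2 = (-3499/4015 + 424)**2 = (1698861/4015)**2 = 2886128697321/16120225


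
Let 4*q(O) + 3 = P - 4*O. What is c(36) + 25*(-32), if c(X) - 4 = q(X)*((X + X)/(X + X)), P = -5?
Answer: -834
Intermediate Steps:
q(O) = -2 - O (q(O) = -¾ + (-5 - 4*O)/4 = -¾ + (-5/4 - O) = -2 - O)
c(X) = 2 - X (c(X) = 4 + (-2 - X)*((X + X)/(X + X)) = 4 + (-2 - X)*((2*X)/((2*X))) = 4 + (-2 - X)*((2*X)*(1/(2*X))) = 4 + (-2 - X)*1 = 4 + (-2 - X) = 2 - X)
c(36) + 25*(-32) = (2 - 1*36) + 25*(-32) = (2 - 36) - 800 = -34 - 800 = -834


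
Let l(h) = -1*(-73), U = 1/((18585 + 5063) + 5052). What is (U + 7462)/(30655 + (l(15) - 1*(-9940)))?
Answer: 71386467/389057200 ≈ 0.18349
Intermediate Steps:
U = 1/28700 (U = 1/(23648 + 5052) = 1/28700 ≈ 3.4843e-5)
l(h) = 73
(U + 7462)/(30655 + (l(15) - 1*(-9940))) = (1/28700 + 7462)/(30655 + (73 - 1*(-9940))) = 214159401/(28700*(30655 + (73 + 9940))) = 214159401/(28700*(30655 + 10013)) = (214159401/28700)/40668 = (214159401/28700)*(1/40668) = 71386467/389057200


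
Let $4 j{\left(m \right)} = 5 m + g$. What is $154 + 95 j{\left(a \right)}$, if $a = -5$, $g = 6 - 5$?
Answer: $-416$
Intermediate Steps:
$g = 1$
$j{\left(m \right)} = \frac{1}{4} + \frac{5 m}{4}$ ($j{\left(m \right)} = \frac{5 m + 1}{4} = \frac{1 + 5 m}{4} = \frac{1}{4} + \frac{5 m}{4}$)
$154 + 95 j{\left(a \right)} = 154 + 95 \left(\frac{1}{4} + \frac{5}{4} \left(-5\right)\right) = 154 + 95 \left(\frac{1}{4} - \frac{25}{4}\right) = 154 + 95 \left(-6\right) = 154 - 570 = -416$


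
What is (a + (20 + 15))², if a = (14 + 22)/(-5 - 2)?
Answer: 43681/49 ≈ 891.45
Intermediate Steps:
a = -36/7 (a = 36/(-7) = 36*(-⅐) = -36/7 ≈ -5.1429)
(a + (20 + 15))² = (-36/7 + (20 + 15))² = (-36/7 + 35)² = (209/7)² = 43681/49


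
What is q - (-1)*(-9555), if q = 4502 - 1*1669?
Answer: -6722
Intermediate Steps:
q = 2833 (q = 4502 - 1669 = 2833)
q - (-1)*(-9555) = 2833 - (-1)*(-9555) = 2833 - 1*9555 = 2833 - 9555 = -6722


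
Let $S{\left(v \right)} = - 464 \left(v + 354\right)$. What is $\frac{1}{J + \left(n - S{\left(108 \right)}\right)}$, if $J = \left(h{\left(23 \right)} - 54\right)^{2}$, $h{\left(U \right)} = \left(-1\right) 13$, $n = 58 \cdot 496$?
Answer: $\frac{1}{247625} \approx 4.0384 \cdot 10^{-6}$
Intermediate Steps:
$S{\left(v \right)} = -164256 - 464 v$ ($S{\left(v \right)} = - 464 \left(354 + v\right) = - (164256 + 464 v) = -164256 - 464 v$)
$n = 28768$
$h{\left(U \right)} = -13$
$J = 4489$ ($J = \left(-13 - 54\right)^{2} = \left(-67\right)^{2} = 4489$)
$\frac{1}{J + \left(n - S{\left(108 \right)}\right)} = \frac{1}{4489 + \left(28768 - \left(-164256 - 50112\right)\right)} = \frac{1}{4489 + \left(28768 - -214368\right)} = \frac{1}{4489 + \left(28768 + 214368\right)} = \frac{1}{4489 + 243136} = \frac{1}{247625}$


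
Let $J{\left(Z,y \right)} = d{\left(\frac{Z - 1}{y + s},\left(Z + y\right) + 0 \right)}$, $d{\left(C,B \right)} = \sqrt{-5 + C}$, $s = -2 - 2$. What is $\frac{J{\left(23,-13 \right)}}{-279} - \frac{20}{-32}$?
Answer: $\frac{5}{8} - \frac{i \sqrt{1819}}{4743} \approx 0.625 - 0.0089922 i$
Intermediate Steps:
$s = -4$
$J{\left(Z,y \right)} = \sqrt{-5 + \frac{-1 + Z}{-4 + y}}$ ($J{\left(Z,y \right)} = \sqrt{-5 + \frac{Z - 1}{y - 4}} = \sqrt{-5 + \frac{-1 + Z}{-4 + y}}$)
$\frac{J{\left(23,-13 \right)}}{-279} - \frac{20}{-32} = \frac{\sqrt{\frac{19 + 23 - -65}{-4 - 13}}}{-279} - \frac{20}{-32} = \sqrt{\frac{19 + 23 + 65}{-17}} \left(- \frac{1}{279}\right) - - \frac{5}{8} = \sqrt{\left(- \frac{1}{17}\right) 107} \left(- \frac{1}{279}\right) + \frac{5}{8} = \sqrt{- \frac{107}{17}} \left(- \frac{1}{279}\right) + \frac{5}{8} = \frac{i \sqrt{1819}}{17} \left(- \frac{1}{279}\right) + \frac{5}{8} = - \frac{i \sqrt{1819}}{4743} + \frac{5}{8} = \frac{5}{8} - \frac{i \sqrt{1819}}{4743}$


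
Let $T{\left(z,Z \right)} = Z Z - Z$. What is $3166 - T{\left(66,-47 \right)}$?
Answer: $910$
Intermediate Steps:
$T{\left(z,Z \right)} = Z^{2} - Z$
$3166 - T{\left(66,-47 \right)} = 3166 - - 47 \left(-1 - 47\right) = 3166 - \left(-47\right) \left(-48\right) = 3166 - 2256 = 910$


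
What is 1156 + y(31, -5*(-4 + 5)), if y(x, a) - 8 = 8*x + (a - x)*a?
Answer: 1592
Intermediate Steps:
y(x, a) = 8 + 8*x + a*(a - x) (y(x, a) = 8 + (8*x + (a - x)*a) = 8 + (8*x + a*(a - x)) = 8 + 8*x + a*(a - x))
1156 + y(31, -5*(-4 + 5)) = 1156 + (8 + (-5*(-4 + 5))² + 8*31 - 1*(-5*(-4 + 5))*31) = 1156 + (8 + (-5*1)² + 248 - 1*(-5*1)*31) = 1156 + (8 + (-5)² + 248 - 1*(-5)*31) = 1156 + (8 + 25 + 248 + 155) = 1156 + 436 = 1592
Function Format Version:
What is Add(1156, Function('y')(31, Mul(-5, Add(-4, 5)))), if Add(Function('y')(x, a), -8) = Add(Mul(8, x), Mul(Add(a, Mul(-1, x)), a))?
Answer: 1592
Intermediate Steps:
Function('y')(x, a) = Add(8, Mul(8, x), Mul(a, Add(a, Mul(-1, x)))) (Function('y')(x, a) = Add(8, Add(Mul(8, x), Mul(Add(a, Mul(-1, x)), a))) = Add(8, Add(Mul(8, x), Mul(a, Add(a, Mul(-1, x))))) = Add(8, Mul(8, x), Mul(a, Add(a, Mul(-1, x)))))
Add(1156, Function('y')(31, Mul(-5, Add(-4, 5)))) = Add(1156, Add(8, Pow(Mul(-5, Add(-4, 5)), 2), Mul(8, 31), Mul(-1, Mul(-5, Add(-4, 5)), 31))) = Add(1156, Add(8, Pow(Mul(-5, 1), 2), 248, Mul(-1, Mul(-5, 1), 31))) = Add(1156, Add(8, Pow(-5, 2), 248, Mul(-1, -5, 31))) = Add(1156, Add(8, 25, 248, 155)) = Add(1156, 436) = 1592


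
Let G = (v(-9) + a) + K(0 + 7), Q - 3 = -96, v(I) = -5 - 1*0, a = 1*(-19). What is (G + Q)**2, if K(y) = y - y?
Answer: 13689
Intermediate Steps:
a = -19
v(I) = -5 (v(I) = -5 + 0 = -5)
Q = -93 (Q = 3 - 96 = -93)
K(y) = 0
G = -24 (G = (-5 - 19) + 0 = -24 + 0 = -24)
(G + Q)**2 = (-24 - 93)**2 = (-117)**2 = 13689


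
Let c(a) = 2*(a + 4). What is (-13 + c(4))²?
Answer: 9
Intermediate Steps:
c(a) = 8 + 2*a (c(a) = 2*(4 + a) = 8 + 2*a)
(-13 + c(4))² = (-13 + (8 + 2*4))² = (-13 + (8 + 8))² = (-13 + 16)² = 3² = 9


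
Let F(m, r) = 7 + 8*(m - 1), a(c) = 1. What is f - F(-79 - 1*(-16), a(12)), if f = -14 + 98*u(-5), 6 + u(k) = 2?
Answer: 99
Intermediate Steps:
u(k) = -4 (u(k) = -6 + 2 = -4)
F(m, r) = -1 + 8*m (F(m, r) = 7 + 8*(-1 + m) = 7 + (-8 + 8*m) = -1 + 8*m)
f = -406 (f = -14 + 98*(-4) = -14 - 392 = -406)
f - F(-79 - 1*(-16), a(12)) = -406 - (-1 + 8*(-79 - 1*(-16))) = -406 - (-1 + 8*(-79 + 16)) = -406 - (-1 + 8*(-63)) = -406 - (-1 - 504) = -406 - 1*(-505) = -406 + 505 = 99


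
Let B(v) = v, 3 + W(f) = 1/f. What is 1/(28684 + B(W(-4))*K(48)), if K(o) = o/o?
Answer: 4/114723 ≈ 3.4867e-5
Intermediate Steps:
W(f) = -3 + 1/f
K(o) = 1
1/(28684 + B(W(-4))*K(48)) = 1/(28684 + (-3 + 1/(-4))*1) = 1/(28684 + (-3 - ¼)*1) = 1/(28684 - 13/4*1) = 1/(28684 - 13/4) = 1/(114723/4) = 4/114723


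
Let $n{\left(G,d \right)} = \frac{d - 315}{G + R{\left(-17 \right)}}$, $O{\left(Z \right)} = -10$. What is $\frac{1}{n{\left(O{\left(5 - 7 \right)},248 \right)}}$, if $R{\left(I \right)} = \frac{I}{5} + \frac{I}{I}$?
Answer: $\frac{62}{335} \approx 0.18507$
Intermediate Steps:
$R{\left(I \right)} = 1 + \frac{I}{5}$ ($R{\left(I \right)} = I \frac{1}{5} + 1 = \frac{I}{5} + 1 = 1 + \frac{I}{5}$)
$n{\left(G,d \right)} = \frac{-315 + d}{- \frac{12}{5} + G}$ ($n{\left(G,d \right)} = \frac{d - 315}{G + \left(1 + \frac{1}{5} \left(-17\right)\right)} = \frac{-315 + d}{G + \left(1 - \frac{17}{5}\right)} = \frac{-315 + d}{G - \frac{12}{5}} = \frac{-315 + d}{- \frac{12}{5} + G}$)
$\frac{1}{n{\left(O{\left(5 - 7 \right)},248 \right)}} = \frac{1}{5 \frac{1}{-12 + 5 \left(-10\right)} \left(-315 + 248\right)} = \frac{1}{5 \frac{1}{-12 - 50} \left(-67\right)} = \frac{1}{5 \frac{1}{-62} \left(-67\right)} = \frac{1}{5 \left(- \frac{1}{62}\right) \left(-67\right)} = \frac{1}{\frac{335}{62}} = \frac{62}{335}$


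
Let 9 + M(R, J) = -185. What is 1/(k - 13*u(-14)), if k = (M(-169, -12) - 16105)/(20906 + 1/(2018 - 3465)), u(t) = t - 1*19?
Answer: 30250981/12954086196 ≈ 0.0023352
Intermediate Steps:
M(R, J) = -194 (M(R, J) = -9 - 185 = -194)
u(t) = -19 + t (u(t) = t - 19 = -19 + t)
k = -23584653/30250981 (k = (-194 - 16105)/(20906 + 1/(2018 - 3465)) = -16299/(20906 + 1/(-1447)) = -16299/(20906 - 1/1447) = -16299/30250981/1447 = -16299*1447/30250981 = -23584653/30250981 ≈ -0.77963)
1/(k - 13*u(-14)) = 1/(-23584653/30250981 - 13*(-19 - 14)) = 1/(-23584653/30250981 - 13*(-33)) = 1/(-23584653/30250981 + 429) = 1/(12954086196/30250981) = 30250981/12954086196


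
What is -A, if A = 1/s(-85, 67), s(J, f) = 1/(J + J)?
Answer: 170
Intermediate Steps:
s(J, f) = 1/(2*J)
A = -170 (A = 1/((½)/(-85)) = 1/((½)*(-1/85)) = 1/(-1/170) = -170)
-A = -1*(-170) = 170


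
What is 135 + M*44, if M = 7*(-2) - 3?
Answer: -613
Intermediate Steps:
M = -17 (M = -14 - 3 = -17)
135 + M*44 = 135 - 17*44 = 135 - 748 = -613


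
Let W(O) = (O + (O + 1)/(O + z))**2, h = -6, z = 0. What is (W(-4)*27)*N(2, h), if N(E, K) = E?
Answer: 4563/8 ≈ 570.38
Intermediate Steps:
W(O) = (O + (1 + O)/O)**2 (W(O) = (O + (O + 1)/(O + 0))**2 = (O + (1 + O)/O)**2)
(W(-4)*27)*N(2, h) = (((1 - 4 + (-4)**2)**2/(-4)**2)*27)*2 = (((1 - 4 + 16)**2/16)*27)*2 = (((1/16)*13**2)*27)*2 = (((1/16)*169)*27)*2 = ((169/16)*27)*2 = (4563/16)*2 = 4563/8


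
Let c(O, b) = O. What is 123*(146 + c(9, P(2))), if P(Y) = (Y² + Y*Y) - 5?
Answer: 19065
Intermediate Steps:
P(Y) = -5 + 2*Y² (P(Y) = (Y² + Y²) - 5 = 2*Y² - 5 = -5 + 2*Y²)
123*(146 + c(9, P(2))) = 123*(146 + 9) = 123*155 = 19065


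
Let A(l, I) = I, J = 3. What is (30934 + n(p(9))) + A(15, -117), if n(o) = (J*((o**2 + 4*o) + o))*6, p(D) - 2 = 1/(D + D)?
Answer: 559405/18 ≈ 31078.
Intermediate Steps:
p(D) = 2 + 1/(2*D) (p(D) = 2 + 1/(D + D) = 2 + 1/(2*D))
n(o) = 18*o**2 + 90*o (n(o) = (3*((o**2 + 4*o) + o))*6 = (3*(o**2 + 5*o))*6 = (3*o**2 + 15*o)*6 = 18*o**2 + 90*o)
(30934 + n(p(9))) + A(15, -117) = (30934 + 18*(2 + (1/2)/9)*(5 + (2 + (1/2)/9))) - 117 = (30934 + 18*(2 + (1/2)*(1/9))*(5 + (2 + (1/2)*(1/9)))) - 117 = (30934 + 18*(2 + 1/18)*(5 + (2 + 1/18))) - 117 = (30934 + 18*(37/18)*(5 + 37/18)) - 117 = (30934 + 18*(37/18)*(127/18)) - 117 = (30934 + 4699/18) - 117 = 561511/18 - 117 = 559405/18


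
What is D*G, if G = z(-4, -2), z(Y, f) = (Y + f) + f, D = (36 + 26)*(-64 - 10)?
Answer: 36704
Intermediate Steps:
D = -4588 (D = 62*(-74) = -4588)
z(Y, f) = Y + 2*f
G = -8 (G = -4 + 2*(-2) = -4 - 4 = -8)
D*G = -4588*(-8) = 36704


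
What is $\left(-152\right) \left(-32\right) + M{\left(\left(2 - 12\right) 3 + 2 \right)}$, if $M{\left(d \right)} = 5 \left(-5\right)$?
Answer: $4839$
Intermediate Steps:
$M{\left(d \right)} = -25$
$\left(-152\right) \left(-32\right) + M{\left(\left(2 - 12\right) 3 + 2 \right)} = \left(-152\right) \left(-32\right) - 25 = 4864 - 25 = 4839$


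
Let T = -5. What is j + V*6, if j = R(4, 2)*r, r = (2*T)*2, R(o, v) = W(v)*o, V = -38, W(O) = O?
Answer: -388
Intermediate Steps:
R(o, v) = o*v (R(o, v) = v*o = o*v)
r = -20 (r = (2*(-5))*2 = -10*2 = -20)
j = -160 (j = (4*2)*(-20) = 8*(-20) = -160)
j + V*6 = -160 - 38*6 = -160 - 228 = -388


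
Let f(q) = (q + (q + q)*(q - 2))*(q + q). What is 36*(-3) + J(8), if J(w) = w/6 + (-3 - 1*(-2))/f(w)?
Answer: -532483/4992 ≈ -106.67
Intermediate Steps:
f(q) = 2*q*(q + 2*q*(-2 + q)) (f(q) = (q + (2*q)*(-2 + q))*(2*q) = (q + 2*q*(-2 + q))*(2*q) = 2*q*(q + 2*q*(-2 + q)))
J(w) = w/6 - 1/(w**2*(-6 + 4*w)) (J(w) = w/6 + (-3 - 1*(-2))/((w**2*(-6 + 4*w))) = w*(1/6) + (-3 + 2)*(1/(w**2*(-6 + 4*w))) = w/6 - 1/(w**2*(-6 + 4*w)))
36*(-3) + J(8) = 36*(-3) + (1/6)*(-3 + 8**3*(-3 + 2*8))/(8**2*(-3 + 2*8)) = -108 + (1/6)*(1/64)*(-3 + 512*(-3 + 16))/(-3 + 16) = -108 + (1/6)*(1/64)*(-3 + 512*13)/13 = -108 + (1/6)*(1/64)*(1/13)*(-3 + 6656) = -108 + (1/6)*(1/64)*(1/13)*6653 = -108 + 6653/4992 = -532483/4992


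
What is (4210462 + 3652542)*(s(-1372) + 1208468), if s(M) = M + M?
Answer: 9480612634896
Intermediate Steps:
s(M) = 2*M
(4210462 + 3652542)*(s(-1372) + 1208468) = (4210462 + 3652542)*(2*(-1372) + 1208468) = 7863004*(-2744 + 1208468) = 7863004*1205724 = 9480612634896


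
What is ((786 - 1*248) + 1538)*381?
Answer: 790956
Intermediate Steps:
((786 - 1*248) + 1538)*381 = ((786 - 248) + 1538)*381 = (538 + 1538)*381 = 2076*381 = 790956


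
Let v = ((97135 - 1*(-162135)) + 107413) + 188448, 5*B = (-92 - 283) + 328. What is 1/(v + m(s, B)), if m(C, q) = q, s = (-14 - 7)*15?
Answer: 5/2775608 ≈ 1.8014e-6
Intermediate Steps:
s = -315 (s = -21*15 = -315)
B = -47/5 (B = ((-92 - 283) + 328)/5 = (-375 + 328)/5 = (⅕)*(-47) = -47/5 ≈ -9.4000)
v = 555131 (v = ((97135 + 162135) + 107413) + 188448 = (259270 + 107413) + 188448 = 366683 + 188448 = 555131)
1/(v + m(s, B)) = 1/(555131 - 47/5) = 1/(2775608/5) = 5/2775608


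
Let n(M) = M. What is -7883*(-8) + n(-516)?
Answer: 62548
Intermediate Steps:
-7883*(-8) + n(-516) = -7883*(-8) - 516 = 63064 - 516 = 62548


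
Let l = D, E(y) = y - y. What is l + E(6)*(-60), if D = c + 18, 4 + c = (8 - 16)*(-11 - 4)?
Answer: 134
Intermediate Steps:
c = 116 (c = -4 + (8 - 16)*(-11 - 4) = -4 - 8*(-15) = -4 + 120 = 116)
E(y) = 0
D = 134 (D = 116 + 18 = 134)
l = 134
l + E(6)*(-60) = 134 + 0*(-60) = 134 + 0 = 134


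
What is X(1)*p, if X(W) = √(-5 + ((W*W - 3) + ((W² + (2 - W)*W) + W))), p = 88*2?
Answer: 352*I ≈ 352.0*I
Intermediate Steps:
p = 176
X(W) = √(-8 + W + 2*W² + W*(2 - W)) (X(W) = √(-5 + ((W² - 3) + ((W² + W*(2 - W)) + W))) = √(-5 + ((-3 + W²) + (W + W² + W*(2 - W)))) = √(-5 + (-3 + W + 2*W² + W*(2 - W))) = √(-8 + W + 2*W² + W*(2 - W)))
X(1)*p = √(-8 + 1² + 3*1)*176 = √(-8 + 1 + 3)*176 = √(-4)*176 = (2*I)*176 = 352*I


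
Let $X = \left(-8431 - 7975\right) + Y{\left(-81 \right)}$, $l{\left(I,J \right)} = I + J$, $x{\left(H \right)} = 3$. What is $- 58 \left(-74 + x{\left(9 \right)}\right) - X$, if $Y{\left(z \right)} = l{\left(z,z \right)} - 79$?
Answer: $20765$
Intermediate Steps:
$Y{\left(z \right)} = -79 + 2 z$ ($Y{\left(z \right)} = \left(z + z\right) - 79 = 2 z - 79 = -79 + 2 z$)
$X = -16647$ ($X = \left(-8431 - 7975\right) + \left(-79 + 2 \left(-81\right)\right) = -16406 - 241 = -16647$)
$- 58 \left(-74 + x{\left(9 \right)}\right) - X = - 58 \left(-74 + 3\right) - -16647 = \left(-58\right) \left(-71\right) + 16647 = 4118 + 16647 = 20765$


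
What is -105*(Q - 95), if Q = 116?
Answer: -2205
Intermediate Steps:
-105*(Q - 95) = -105*(116 - 95) = -105*21 = -2205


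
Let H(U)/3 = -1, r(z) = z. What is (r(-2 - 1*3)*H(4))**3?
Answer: 3375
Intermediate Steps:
H(U) = -3 (H(U) = 3*(-1) = -3)
(r(-2 - 1*3)*H(4))**3 = ((-2 - 1*3)*(-3))**3 = ((-2 - 3)*(-3))**3 = (-5*(-3))**3 = 15**3 = 3375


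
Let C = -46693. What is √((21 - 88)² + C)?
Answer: 2*I*√10551 ≈ 205.44*I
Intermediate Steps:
√((21 - 88)² + C) = √((21 - 88)² - 46693) = √((-67)² - 46693) = √(4489 - 46693) = √(-42204) = 2*I*√10551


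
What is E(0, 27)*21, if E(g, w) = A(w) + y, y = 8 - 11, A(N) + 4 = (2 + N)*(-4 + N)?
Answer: 13860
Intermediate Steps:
A(N) = -4 + (-4 + N)*(2 + N) (A(N) = -4 + (2 + N)*(-4 + N) = -4 + (-4 + N)*(2 + N))
y = -3
E(g, w) = -15 + w² - 2*w (E(g, w) = (-12 + w² - 2*w) - 3 = -15 + w² - 2*w)
E(0, 27)*21 = (-15 + 27² - 2*27)*21 = (-15 + 729 - 54)*21 = 660*21 = 13860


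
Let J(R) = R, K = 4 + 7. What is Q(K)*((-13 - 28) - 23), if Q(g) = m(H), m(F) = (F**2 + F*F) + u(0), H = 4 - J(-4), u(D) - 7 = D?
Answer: -8640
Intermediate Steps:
K = 11
u(D) = 7 + D
H = 8 (H = 4 - 1*(-4) = 4 + 4 = 8)
m(F) = 7 + 2*F**2 (m(F) = (F**2 + F*F) + (7 + 0) = (F**2 + F**2) + 7 = 2*F**2 + 7 = 7 + 2*F**2)
Q(g) = 135 (Q(g) = 7 + 2*8**2 = 7 + 2*64 = 7 + 128 = 135)
Q(K)*((-13 - 28) - 23) = 135*((-13 - 28) - 23) = 135*(-41 - 23) = 135*(-64) = -8640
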